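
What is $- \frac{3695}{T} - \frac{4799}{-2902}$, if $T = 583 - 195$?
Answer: $- \frac{4430439}{562988} \approx -7.8695$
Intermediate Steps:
$T = 388$
$- \frac{3695}{T} - \frac{4799}{-2902} = - \frac{3695}{388} - \frac{4799}{-2902} = \left(-3695\right) \frac{1}{388} - - \frac{4799}{2902} = - \frac{3695}{388} + \frac{4799}{2902} = - \frac{4430439}{562988}$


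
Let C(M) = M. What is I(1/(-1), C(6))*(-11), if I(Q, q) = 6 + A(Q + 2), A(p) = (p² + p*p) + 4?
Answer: -132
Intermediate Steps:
A(p) = 4 + 2*p² (A(p) = (p² + p²) + 4 = 2*p² + 4 = 4 + 2*p²)
I(Q, q) = 10 + 2*(2 + Q)² (I(Q, q) = 6 + (4 + 2*(Q + 2)²) = 6 + (4 + 2*(2 + Q)²) = 10 + 2*(2 + Q)²)
I(1/(-1), C(6))*(-11) = (10 + 2*(2 + 1/(-1))²)*(-11) = (10 + 2*(2 - 1)²)*(-11) = (10 + 2*1²)*(-11) = (10 + 2*1)*(-11) = (10 + 2)*(-11) = 12*(-11) = -132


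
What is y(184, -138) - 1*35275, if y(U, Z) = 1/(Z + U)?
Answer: -1622649/46 ≈ -35275.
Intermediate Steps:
y(U, Z) = 1/(U + Z)
y(184, -138) - 1*35275 = 1/(184 - 138) - 1*35275 = 1/46 - 35275 = -1622649/46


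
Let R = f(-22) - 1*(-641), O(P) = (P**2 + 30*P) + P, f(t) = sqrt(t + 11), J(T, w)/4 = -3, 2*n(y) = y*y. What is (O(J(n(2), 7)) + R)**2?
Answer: (413 + I*sqrt(11))**2 ≈ 1.7056e+5 + 2740.0*I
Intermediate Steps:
n(y) = y**2/2 (n(y) = (y*y)/2 = y**2/2)
J(T, w) = -12 (J(T, w) = 4*(-3) = -12)
f(t) = sqrt(11 + t)
O(P) = P**2 + 31*P
R = 641 + I*sqrt(11) (R = sqrt(11 - 22) - 1*(-641) = sqrt(-11) + 641 = I*sqrt(11) + 641 = 641 + I*sqrt(11) ≈ 641.0 + 3.3166*I)
(O(J(n(2), 7)) + R)**2 = (-12*(31 - 12) + (641 + I*sqrt(11)))**2 = (-12*19 + (641 + I*sqrt(11)))**2 = (-228 + (641 + I*sqrt(11)))**2 = (413 + I*sqrt(11))**2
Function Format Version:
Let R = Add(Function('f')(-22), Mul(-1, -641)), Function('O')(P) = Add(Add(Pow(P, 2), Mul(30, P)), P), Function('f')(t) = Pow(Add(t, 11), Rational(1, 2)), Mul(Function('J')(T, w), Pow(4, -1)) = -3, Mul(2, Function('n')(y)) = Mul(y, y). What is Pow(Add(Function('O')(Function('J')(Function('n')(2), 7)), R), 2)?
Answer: Pow(Add(413, Mul(I, Pow(11, Rational(1, 2)))), 2) ≈ Add(1.7056e+5, Mul(2740., I))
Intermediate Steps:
Function('n')(y) = Mul(Rational(1, 2), Pow(y, 2)) (Function('n')(y) = Mul(Rational(1, 2), Mul(y, y)) = Mul(Rational(1, 2), Pow(y, 2)))
Function('J')(T, w) = -12 (Function('J')(T, w) = Mul(4, -3) = -12)
Function('f')(t) = Pow(Add(11, t), Rational(1, 2))
Function('O')(P) = Add(Pow(P, 2), Mul(31, P))
R = Add(641, Mul(I, Pow(11, Rational(1, 2)))) (R = Add(Pow(Add(11, -22), Rational(1, 2)), Mul(-1, -641)) = Add(Pow(-11, Rational(1, 2)), 641) = Add(Mul(I, Pow(11, Rational(1, 2))), 641) = Add(641, Mul(I, Pow(11, Rational(1, 2)))) ≈ Add(641.00, Mul(3.3166, I)))
Pow(Add(Function('O')(Function('J')(Function('n')(2), 7)), R), 2) = Pow(Add(Mul(-12, Add(31, -12)), Add(641, Mul(I, Pow(11, Rational(1, 2))))), 2) = Pow(Add(Mul(-12, 19), Add(641, Mul(I, Pow(11, Rational(1, 2))))), 2) = Pow(Add(-228, Add(641, Mul(I, Pow(11, Rational(1, 2))))), 2) = Pow(Add(413, Mul(I, Pow(11, Rational(1, 2)))), 2)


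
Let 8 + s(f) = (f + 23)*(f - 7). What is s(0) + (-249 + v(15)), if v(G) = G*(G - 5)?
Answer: -268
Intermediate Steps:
v(G) = G*(-5 + G)
s(f) = -8 + (-7 + f)*(23 + f) (s(f) = -8 + (f + 23)*(f - 7) = -8 + (23 + f)*(-7 + f) = -8 + (-7 + f)*(23 + f))
s(0) + (-249 + v(15)) = (-169 + 0² + 16*0) + (-249 + 15*(-5 + 15)) = (-169 + 0 + 0) + (-249 + 15*10) = -169 + (-249 + 150) = -169 - 99 = -268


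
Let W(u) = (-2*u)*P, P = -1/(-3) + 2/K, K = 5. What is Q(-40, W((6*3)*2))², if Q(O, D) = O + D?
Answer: 215296/25 ≈ 8611.8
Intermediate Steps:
P = 11/15 (P = -1/(-3) + 2/5 = -1*(-⅓) + 2*(⅕) = ⅓ + ⅖ = 11/15 ≈ 0.73333)
W(u) = -22*u/15 (W(u) = -2*u*(11/15) = -22*u/15)
Q(O, D) = D + O
Q(-40, W((6*3)*2))² = (-22*6*3*2/15 - 40)² = (-132*2/5 - 40)² = (-22/15*36 - 40)² = (-264/5 - 40)² = (-464/5)² = 215296/25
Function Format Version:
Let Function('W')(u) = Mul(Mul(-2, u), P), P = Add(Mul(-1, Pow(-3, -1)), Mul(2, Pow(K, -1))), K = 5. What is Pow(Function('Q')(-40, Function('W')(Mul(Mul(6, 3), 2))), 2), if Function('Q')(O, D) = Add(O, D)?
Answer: Rational(215296, 25) ≈ 8611.8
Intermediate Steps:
P = Rational(11, 15) (P = Add(Mul(-1, Pow(-3, -1)), Mul(2, Pow(5, -1))) = Add(Mul(-1, Rational(-1, 3)), Mul(2, Rational(1, 5))) = Add(Rational(1, 3), Rational(2, 5)) = Rational(11, 15) ≈ 0.73333)
Function('W')(u) = Mul(Rational(-22, 15), u) (Function('W')(u) = Mul(Mul(-2, u), Rational(11, 15)) = Mul(Rational(-22, 15), u))
Function('Q')(O, D) = Add(D, O)
Pow(Function('Q')(-40, Function('W')(Mul(Mul(6, 3), 2))), 2) = Pow(Add(Mul(Rational(-22, 15), Mul(Mul(6, 3), 2)), -40), 2) = Pow(Add(Mul(Rational(-22, 15), Mul(18, 2)), -40), 2) = Pow(Add(Mul(Rational(-22, 15), 36), -40), 2) = Pow(Add(Rational(-264, 5), -40), 2) = Pow(Rational(-464, 5), 2) = Rational(215296, 25)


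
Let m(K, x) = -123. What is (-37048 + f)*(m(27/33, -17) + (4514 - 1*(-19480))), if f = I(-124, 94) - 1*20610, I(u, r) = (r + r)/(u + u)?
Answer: -85335077253/62 ≈ -1.3764e+9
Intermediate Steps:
I(u, r) = r/u (I(u, r) = (2*r)/((2*u)) = (2*r)*(1/(2*u)) = r/u)
f = -1277867/62 (f = 94/(-124) - 1*20610 = 94*(-1/124) - 20610 = -47/62 - 20610 = -1277867/62 ≈ -20611.)
(-37048 + f)*(m(27/33, -17) + (4514 - 1*(-19480))) = (-37048 - 1277867/62)*(-123 + (4514 - 1*(-19480))) = -3574843*(-123 + (4514 + 19480))/62 = -3574843*(-123 + 23994)/62 = -3574843/62*23871 = -85335077253/62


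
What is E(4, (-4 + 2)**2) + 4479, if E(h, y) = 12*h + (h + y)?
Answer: 4535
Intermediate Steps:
E(h, y) = y + 13*h
E(4, (-4 + 2)**2) + 4479 = ((-4 + 2)**2 + 13*4) + 4479 = ((-2)**2 + 52) + 4479 = (4 + 52) + 4479 = 56 + 4479 = 4535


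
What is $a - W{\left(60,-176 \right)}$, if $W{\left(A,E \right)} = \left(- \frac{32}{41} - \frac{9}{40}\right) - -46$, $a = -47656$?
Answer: $- \frac{78229631}{1640} \approx -47701.0$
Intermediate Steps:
$W{\left(A,E \right)} = \frac{73791}{1640}$ ($W{\left(A,E \right)} = \left(\left(-32\right) \frac{1}{41} - \frac{9}{40}\right) + 46 = \left(- \frac{32}{41} - \frac{9}{40}\right) + 46 = - \frac{1649}{1640} + 46 = \frac{73791}{1640}$)
$a - W{\left(60,-176 \right)} = -47656 - \frac{73791}{1640} = - \frac{78229631}{1640}$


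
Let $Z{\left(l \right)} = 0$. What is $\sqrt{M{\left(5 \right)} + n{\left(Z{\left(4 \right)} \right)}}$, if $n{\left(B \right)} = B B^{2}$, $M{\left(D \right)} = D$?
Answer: $\sqrt{5} \approx 2.2361$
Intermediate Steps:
$n{\left(B \right)} = B^{3}$
$\sqrt{M{\left(5 \right)} + n{\left(Z{\left(4 \right)} \right)}} = \sqrt{5 + 0^{3}} = \sqrt{5 + 0} = \sqrt{5}$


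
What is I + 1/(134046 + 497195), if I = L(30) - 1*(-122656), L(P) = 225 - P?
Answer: 77548588092/631241 ≈ 1.2285e+5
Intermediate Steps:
I = 122851 (I = (225 - 1*30) - 1*(-122656) = (225 - 30) + 122656 = 195 + 122656 = 122851)
I + 1/(134046 + 497195) = 122851 + 1/(134046 + 497195) = 122851 + 1/631241 = 77548588092/631241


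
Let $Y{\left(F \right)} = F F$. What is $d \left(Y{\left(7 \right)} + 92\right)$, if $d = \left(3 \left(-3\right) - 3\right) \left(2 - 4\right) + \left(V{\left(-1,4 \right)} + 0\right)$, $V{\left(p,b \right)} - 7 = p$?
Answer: $4230$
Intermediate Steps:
$V{\left(p,b \right)} = 7 + p$
$Y{\left(F \right)} = F^{2}$
$d = 30$ ($d = \left(3 \left(-3\right) - 3\right) \left(2 - 4\right) + \left(\left(7 - 1\right) + 0\right) = \left(-9 - 3\right) \left(2 - 4\right) + \left(6 + 0\right) = \left(-12\right) \left(-2\right) + 6 = 24 + 6 = 30$)
$d \left(Y{\left(7 \right)} + 92\right) = 30 \left(7^{2} + 92\right) = 30 \left(49 + 92\right) = 30 \cdot 141 = 4230$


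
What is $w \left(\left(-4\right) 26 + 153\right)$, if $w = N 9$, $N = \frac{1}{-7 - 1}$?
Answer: $- \frac{441}{8} \approx -55.125$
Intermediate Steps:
$N = - \frac{1}{8}$ ($N = \frac{1}{-8} = - \frac{1}{8} \approx -0.125$)
$w = - \frac{9}{8}$ ($w = \left(- \frac{1}{8}\right) 9 = - \frac{9}{8} \approx -1.125$)
$w \left(\left(-4\right) 26 + 153\right) = - \frac{9 \left(\left(-4\right) 26 + 153\right)}{8} = - \frac{9 \left(-104 + 153\right)}{8} = \left(- \frac{9}{8}\right) 49 = - \frac{441}{8}$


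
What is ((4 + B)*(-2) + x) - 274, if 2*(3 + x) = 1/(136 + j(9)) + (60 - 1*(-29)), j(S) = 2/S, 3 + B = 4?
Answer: -594601/2452 ≈ -242.50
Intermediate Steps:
B = 1 (B = -3 + 4 = 1)
x = 101767/2452 (x = -3 + (1/(136 + 2/9) + (60 - 1*(-29)))/2 = -3 + (1/(136 + 2*(⅑)) + (60 + 29))/2 = -3 + (1/(136 + 2/9) + 89)/2 = -3 + (1/(1226/9) + 89)/2 = -3 + (9/1226 + 89)/2 = -3 + (½)*(109123/1226) = -3 + 109123/2452 = 101767/2452 ≈ 41.504)
((4 + B)*(-2) + x) - 274 = ((4 + 1)*(-2) + 101767/2452) - 274 = (5*(-2) + 101767/2452) - 274 = (-10 + 101767/2452) - 274 = 77247/2452 - 274 = -594601/2452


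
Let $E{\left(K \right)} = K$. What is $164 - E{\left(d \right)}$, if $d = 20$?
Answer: $144$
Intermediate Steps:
$164 - E{\left(d \right)} = 164 - 20 = 144$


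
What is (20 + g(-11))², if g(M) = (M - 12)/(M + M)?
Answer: 214369/484 ≈ 442.91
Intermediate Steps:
g(M) = (-12 + M)/(2*M) (g(M) = (-12 + M)/((2*M)) = (-12 + M)*(1/(2*M)) = (-12 + M)/(2*M))
(20 + g(-11))² = (20 + (½)*(-12 - 11)/(-11))² = (20 + (½)*(-1/11)*(-23))² = (20 + 23/22)² = (463/22)² = 214369/484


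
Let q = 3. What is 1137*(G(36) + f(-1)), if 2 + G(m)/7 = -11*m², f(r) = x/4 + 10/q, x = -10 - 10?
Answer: -113481317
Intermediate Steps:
x = -20
f(r) = -5/3 (f(r) = -20/4 + 10/3 = -20*¼ + 10*(⅓) = -5 + 10/3 = -5/3)
G(m) = -14 - 77*m² (G(m) = -14 + 7*(-11*m²) = -14 - 77*m²)
1137*(G(36) + f(-1)) = 1137*((-14 - 77*36²) - 5/3) = 1137*((-14 - 77*1296) - 5/3) = 1137*((-14 - 99792) - 5/3) = 1137*(-99806 - 5/3) = 1137*(-299423/3) = -113481317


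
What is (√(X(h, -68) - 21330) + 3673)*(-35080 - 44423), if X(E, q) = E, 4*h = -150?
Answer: -292014519 - 79503*I*√85470/2 ≈ -2.9201e+8 - 1.1621e+7*I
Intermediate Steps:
h = -75/2 (h = (¼)*(-150) = -75/2 ≈ -37.500)
(√(X(h, -68) - 21330) + 3673)*(-35080 - 44423) = (√(-75/2 - 21330) + 3673)*(-35080 - 44423) = (√(-42735/2) + 3673)*(-79503) = (I*√85470/2 + 3673)*(-79503) = (3673 + I*√85470/2)*(-79503) = -292014519 - 79503*I*√85470/2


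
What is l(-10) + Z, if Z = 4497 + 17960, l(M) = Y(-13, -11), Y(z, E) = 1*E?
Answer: 22446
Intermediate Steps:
Y(z, E) = E
l(M) = -11
Z = 22457
l(-10) + Z = -11 + 22457 = 22446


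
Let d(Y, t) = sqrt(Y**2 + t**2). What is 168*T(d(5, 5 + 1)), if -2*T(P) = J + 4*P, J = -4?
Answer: 336 - 336*sqrt(61) ≈ -2288.2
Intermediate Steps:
T(P) = 2 - 2*P (T(P) = -(-4 + 4*P)/2 = 2 - 2*P)
168*T(d(5, 5 + 1)) = 168*(2 - 2*sqrt(5**2 + (5 + 1)**2)) = 168*(2 - 2*sqrt(25 + 6**2)) = 168*(2 - 2*sqrt(25 + 36)) = 168*(2 - 2*sqrt(61)) = 336 - 336*sqrt(61)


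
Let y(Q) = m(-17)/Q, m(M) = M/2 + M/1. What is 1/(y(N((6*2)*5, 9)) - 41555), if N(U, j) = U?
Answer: -40/1662217 ≈ -2.4064e-5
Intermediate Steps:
m(M) = 3*M/2 (m(M) = M*(½) + M*1 = M/2 + M = 3*M/2)
y(Q) = -51/(2*Q) (y(Q) = ((3/2)*(-17))/Q = -51/(2*Q))
1/(y(N((6*2)*5, 9)) - 41555) = 1/(-51/(2*((6*2)*5)) - 41555) = 1/(-51/(2*(12*5)) - 41555) = 1/(-51/2/60 - 41555) = 1/(-51/2*1/60 - 41555) = 1/(-17/40 - 41555) = 1/(-1662217/40) = -40/1662217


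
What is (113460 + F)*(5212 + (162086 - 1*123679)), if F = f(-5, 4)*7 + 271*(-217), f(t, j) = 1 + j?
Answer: 2385435872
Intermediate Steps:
F = -58772 (F = (1 + 4)*7 + 271*(-217) = 5*7 - 58807 = 35 - 58807 = -58772)
(113460 + F)*(5212 + (162086 - 1*123679)) = (113460 - 58772)*(5212 + (162086 - 1*123679)) = 54688*(5212 + (162086 - 123679)) = 54688*(5212 + 38407) = 54688*43619 = 2385435872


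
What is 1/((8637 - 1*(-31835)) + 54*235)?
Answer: 1/53162 ≈ 1.8810e-5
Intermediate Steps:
1/((8637 - 1*(-31835)) + 54*235) = 1/((8637 + 31835) + 12690) = 1/(40472 + 12690) = 1/53162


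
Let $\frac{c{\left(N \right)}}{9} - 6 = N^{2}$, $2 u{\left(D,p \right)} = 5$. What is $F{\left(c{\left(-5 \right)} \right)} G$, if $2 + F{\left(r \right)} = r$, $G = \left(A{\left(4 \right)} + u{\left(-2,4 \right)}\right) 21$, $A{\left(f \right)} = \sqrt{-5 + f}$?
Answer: $\frac{29085}{2} + 5817 i \approx 14543.0 + 5817.0 i$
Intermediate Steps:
$u{\left(D,p \right)} = \frac{5}{2}$ ($u{\left(D,p \right)} = \frac{1}{2} \cdot 5 = \frac{5}{2}$)
$G = \frac{105}{2} + 21 i$ ($G = \left(\sqrt{-5 + 4} + \frac{5}{2}\right) 21 = \left(\sqrt{-1} + \frac{5}{2}\right) 21 = \left(i + \frac{5}{2}\right) 21 = \left(\frac{5}{2} + i\right) 21 = \frac{105}{2} + 21 i \approx 52.5 + 21.0 i$)
$c{\left(N \right)} = 54 + 9 N^{2}$
$F{\left(r \right)} = -2 + r$
$F{\left(c{\left(-5 \right)} \right)} G = \left(-2 + \left(54 + 9 \left(-5\right)^{2}\right)\right) \left(\frac{105}{2} + 21 i\right) = \left(-2 + \left(54 + 9 \cdot 25\right)\right) \left(\frac{105}{2} + 21 i\right) = \left(-2 + \left(54 + 225\right)\right) \left(\frac{105}{2} + 21 i\right) = \left(-2 + 279\right) \left(\frac{105}{2} + 21 i\right) = 277 \left(\frac{105}{2} + 21 i\right) = \frac{29085}{2} + 5817 i$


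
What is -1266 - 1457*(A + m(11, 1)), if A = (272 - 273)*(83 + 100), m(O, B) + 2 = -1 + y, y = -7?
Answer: 279935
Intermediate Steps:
m(O, B) = -10 (m(O, B) = -2 + (-1 - 7) = -2 - 8 = -10)
A = -183 (A = -1*183 = -183)
-1266 - 1457*(A + m(11, 1)) = -1266 - 1457*(-183 - 10) = -1266 - 1457*(-193) = -1266 + 281201 = 279935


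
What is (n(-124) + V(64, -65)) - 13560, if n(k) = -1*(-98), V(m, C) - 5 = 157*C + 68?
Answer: -23594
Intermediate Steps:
V(m, C) = 73 + 157*C (V(m, C) = 5 + (157*C + 68) = 5 + (68 + 157*C) = 73 + 157*C)
n(k) = 98
(n(-124) + V(64, -65)) - 13560 = (98 + (73 + 157*(-65))) - 13560 = (98 + (73 - 10205)) - 13560 = (98 - 10132) - 13560 = -10034 - 13560 = -23594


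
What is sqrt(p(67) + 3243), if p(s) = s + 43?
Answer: sqrt(3353) ≈ 57.905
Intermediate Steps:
p(s) = 43 + s
sqrt(p(67) + 3243) = sqrt((43 + 67) + 3243) = sqrt(110 + 3243) = sqrt(3353)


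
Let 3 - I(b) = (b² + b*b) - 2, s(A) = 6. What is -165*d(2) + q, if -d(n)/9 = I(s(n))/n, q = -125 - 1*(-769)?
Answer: -98207/2 ≈ -49104.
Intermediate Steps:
q = 644 (q = -125 + 769 = 644)
I(b) = 5 - 2*b² (I(b) = 3 - ((b² + b*b) - 2) = 3 - ((b² + b²) - 2) = 3 - (2*b² - 2) = 3 - (-2 + 2*b²) = 3 + (2 - 2*b²) = 5 - 2*b²)
d(n) = 603/n (d(n) = -9*(5 - 2*6²)/n = -9*(5 - 2*36)/n = -9*(5 - 72)/n = -(-603)/n = 603/n)
-165*d(2) + q = -99495/2 + 644 = -98207/2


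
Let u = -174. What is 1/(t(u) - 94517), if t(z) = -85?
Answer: -1/94602 ≈ -1.0571e-5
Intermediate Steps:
1/(t(u) - 94517) = 1/(-85 - 94517) = 1/(-94602) = -1/94602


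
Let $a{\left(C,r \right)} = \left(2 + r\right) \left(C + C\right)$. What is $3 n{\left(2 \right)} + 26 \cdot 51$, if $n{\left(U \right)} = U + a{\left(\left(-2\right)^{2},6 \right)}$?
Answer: $1524$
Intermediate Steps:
$a{\left(C,r \right)} = 2 C \left(2 + r\right)$ ($a{\left(C,r \right)} = \left(2 + r\right) 2 C = 2 C \left(2 + r\right)$)
$n{\left(U \right)} = 64 + U$ ($n{\left(U \right)} = U + 2 \left(-2\right)^{2} \left(2 + 6\right) = U + 2 \cdot 4 \cdot 8 = U + 64 = 64 + U$)
$3 n{\left(2 \right)} + 26 \cdot 51 = 3 \left(64 + 2\right) + 26 \cdot 51 = 3 \cdot 66 + 1326 = 198 + 1326 = 1524$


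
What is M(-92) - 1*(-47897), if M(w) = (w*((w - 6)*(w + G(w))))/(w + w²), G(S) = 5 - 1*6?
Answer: 621359/13 ≈ 47797.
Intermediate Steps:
G(S) = -1 (G(S) = 5 - 6 = -1)
M(w) = w*(-1 + w)*(-6 + w)/(w + w²) (M(w) = (w*((w - 6)*(w - 1)))/(w + w²) = (w*((-6 + w)*(-1 + w)))/(w + w²) = (w*((-1 + w)*(-6 + w)))/(w + w²) = (w*(-1 + w)*(-6 + w))/(w + w²) = w*(-1 + w)*(-6 + w)/(w + w²))
M(-92) - 1*(-47897) = (6 + (-92)² - 7*(-92))/(1 - 92) - 1*(-47897) = (6 + 8464 + 644)/(-91) + 47897 = -1/91*9114 + 47897 = -1302/13 + 47897 = 621359/13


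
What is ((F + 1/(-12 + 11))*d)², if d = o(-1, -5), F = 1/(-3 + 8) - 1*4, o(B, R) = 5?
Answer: 576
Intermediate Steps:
F = -19/5 (F = 1/5 - 4 = ⅕ - 4 = -19/5 ≈ -3.8000)
d = 5
((F + 1/(-12 + 11))*d)² = ((-19/5 + 1/(-12 + 11))*5)² = ((-19/5 + 1/(-1))*5)² = ((-19/5 - 1)*5)² = (-24/5*5)² = (-24)² = 576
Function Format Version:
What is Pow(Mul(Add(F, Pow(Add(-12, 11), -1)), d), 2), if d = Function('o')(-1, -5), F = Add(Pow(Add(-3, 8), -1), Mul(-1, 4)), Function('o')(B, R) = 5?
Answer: 576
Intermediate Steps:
F = Rational(-19, 5) (F = Add(Pow(5, -1), -4) = Add(Rational(1, 5), -4) = Rational(-19, 5) ≈ -3.8000)
d = 5
Pow(Mul(Add(F, Pow(Add(-12, 11), -1)), d), 2) = Pow(Mul(Add(Rational(-19, 5), Pow(Add(-12, 11), -1)), 5), 2) = Pow(Mul(Add(Rational(-19, 5), Pow(-1, -1)), 5), 2) = Pow(Mul(Add(Rational(-19, 5), -1), 5), 2) = Pow(Mul(Rational(-24, 5), 5), 2) = Pow(-24, 2) = 576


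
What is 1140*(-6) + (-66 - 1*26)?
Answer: -6932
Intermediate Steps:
1140*(-6) + (-66 - 1*26) = -6840 + (-66 - 26) = -6840 - 92 = -6932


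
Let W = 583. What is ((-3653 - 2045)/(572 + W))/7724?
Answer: -37/57930 ≈ -0.00063870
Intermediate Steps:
((-3653 - 2045)/(572 + W))/7724 = ((-3653 - 2045)/(572 + 583))/7724 = -5698/1155*(1/7724) = -5698*1/1155*(1/7724) = -74/15*1/7724 = -37/57930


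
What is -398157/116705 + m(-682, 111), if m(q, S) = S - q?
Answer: 5420524/6865 ≈ 789.59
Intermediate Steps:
-398157/116705 + m(-682, 111) = -398157/116705 + (111 - 1*(-682)) = -398157*1/116705 + (111 + 682) = -23421/6865 + 793 = 5420524/6865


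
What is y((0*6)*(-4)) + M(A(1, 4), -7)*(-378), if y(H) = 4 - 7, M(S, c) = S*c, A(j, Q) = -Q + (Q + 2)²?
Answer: 84669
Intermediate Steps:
A(j, Q) = (2 + Q)² - Q (A(j, Q) = -Q + (2 + Q)² = (2 + Q)² - Q)
y(H) = -3
y((0*6)*(-4)) + M(A(1, 4), -7)*(-378) = -3 + (((2 + 4)² - 1*4)*(-7))*(-378) = -3 + ((6² - 4)*(-7))*(-378) = -3 + ((36 - 4)*(-7))*(-378) = -3 + (32*(-7))*(-378) = -3 - 224*(-378) = -3 + 84672 = 84669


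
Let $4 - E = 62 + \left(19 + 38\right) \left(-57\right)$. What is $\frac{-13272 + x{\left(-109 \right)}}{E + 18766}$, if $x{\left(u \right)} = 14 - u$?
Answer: $- \frac{4383}{7319} \approx -0.59885$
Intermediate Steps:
$E = 3191$ ($E = 4 - \left(62 + \left(19 + 38\right) \left(-57\right)\right) = 4 - \left(62 + 57 \left(-57\right)\right) = 4 - \left(62 - 3249\right) = 4 - -3187 = 4 + 3187 = 3191$)
$\frac{-13272 + x{\left(-109 \right)}}{E + 18766} = \frac{-13272 + \left(14 - -109\right)}{3191 + 18766} = \frac{-13272 + \left(14 + 109\right)}{21957} = \left(-13272 + 123\right) \frac{1}{21957} = \left(-13149\right) \frac{1}{21957} = - \frac{4383}{7319}$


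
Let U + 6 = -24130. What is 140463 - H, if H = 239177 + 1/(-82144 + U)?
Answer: -10491323919/106280 ≈ -98714.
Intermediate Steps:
U = -24136 (U = -6 - 24130 = -24136)
H = 25419731559/106280 (H = 239177 + 1/(-82144 - 24136) = 239177 + 1/(-106280) = 239177 - 1/106280 = 25419731559/106280 ≈ 2.3918e+5)
140463 - H = 140463 - 1*25419731559/106280 = 140463 - 25419731559/106280 = -10491323919/106280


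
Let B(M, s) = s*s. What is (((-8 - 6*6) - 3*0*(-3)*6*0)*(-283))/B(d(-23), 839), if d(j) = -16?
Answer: 12452/703921 ≈ 0.017689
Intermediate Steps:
B(M, s) = s**2
(((-8 - 6*6) - 3*0*(-3)*6*0)*(-283))/B(d(-23), 839) = (((-8 - 6*6) - 3*0*(-3)*6*0)*(-283))/(839**2) = (((-8 - 36) - 0*6*0)*(-283))/703921 = ((-44 - 3*0*0)*(-283))*(1/703921) = ((-44 + 0*0)*(-283))*(1/703921) = ((-44 + 0)*(-283))*(1/703921) = -44*(-283)*(1/703921) = 12452*(1/703921) = 12452/703921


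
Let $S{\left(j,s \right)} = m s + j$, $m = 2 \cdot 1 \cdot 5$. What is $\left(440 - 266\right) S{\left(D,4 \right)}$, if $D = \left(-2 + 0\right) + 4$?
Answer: $7308$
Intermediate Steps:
$D = 2$ ($D = -2 + 4 = 2$)
$m = 10$ ($m = 2 \cdot 5 = 10$)
$S{\left(j,s \right)} = j + 10 s$ ($S{\left(j,s \right)} = 10 s + j = j + 10 s$)
$\left(440 - 266\right) S{\left(D,4 \right)} = \left(440 - 266\right) \left(2 + 10 \cdot 4\right) = 174 \left(2 + 40\right) = 174 \cdot 42 = 7308$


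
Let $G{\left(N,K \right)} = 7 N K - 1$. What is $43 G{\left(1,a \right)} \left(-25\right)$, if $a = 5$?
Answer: $-36550$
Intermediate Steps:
$G{\left(N,K \right)} = -1 + 7 K N$ ($G{\left(N,K \right)} = 7 K N - 1 = -1 + 7 K N$)
$43 G{\left(1,a \right)} \left(-25\right) = 43 \left(-1 + 7 \cdot 5 \cdot 1\right) \left(-25\right) = 43 \left(-1 + 35\right) \left(-25\right) = 43 \cdot 34 \left(-25\right) = 1462 \left(-25\right) = -36550$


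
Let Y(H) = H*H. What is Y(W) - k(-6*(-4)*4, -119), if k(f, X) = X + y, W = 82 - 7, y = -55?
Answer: 5799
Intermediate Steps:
W = 75
Y(H) = H²
k(f, X) = -55 + X (k(f, X) = X - 55 = -55 + X)
Y(W) - k(-6*(-4)*4, -119) = 75² - (-55 - 119) = 5625 - 1*(-174) = 5625 + 174 = 5799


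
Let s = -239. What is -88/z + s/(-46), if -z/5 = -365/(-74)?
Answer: 735727/83950 ≈ 8.7639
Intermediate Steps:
z = -1825/74 (z = -(-1825)/(-74) = -(-1825)*(-1)/74 = -5*365/74 = -1825/74 ≈ -24.662)
-88/z + s/(-46) = -88/(-1825/74) - 239/(-46) = -88*(-74/1825) - 239*(-1/46) = 6512/1825 + 239/46 = 735727/83950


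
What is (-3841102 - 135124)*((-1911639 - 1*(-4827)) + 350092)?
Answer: 6189870538720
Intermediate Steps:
(-3841102 - 135124)*((-1911639 - 1*(-4827)) + 350092) = -3976226*((-1911639 + 4827) + 350092) = -3976226*(-1906812 + 350092) = -3976226*(-1556720) = 6189870538720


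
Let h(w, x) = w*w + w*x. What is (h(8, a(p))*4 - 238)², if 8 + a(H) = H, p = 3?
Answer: 20164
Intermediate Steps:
a(H) = -8 + H
h(w, x) = w² + w*x
(h(8, a(p))*4 - 238)² = ((8*(8 + (-8 + 3)))*4 - 238)² = ((8*(8 - 5))*4 - 238)² = ((8*3)*4 - 238)² = (24*4 - 238)² = (96 - 238)² = (-142)² = 20164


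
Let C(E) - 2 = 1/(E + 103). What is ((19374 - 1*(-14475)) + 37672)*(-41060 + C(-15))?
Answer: -258412739663/88 ≈ -2.9365e+9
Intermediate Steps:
C(E) = 2 + 1/(103 + E) (C(E) = 2 + 1/(E + 103) = 2 + 1/(103 + E))
((19374 - 1*(-14475)) + 37672)*(-41060 + C(-15)) = ((19374 - 1*(-14475)) + 37672)*(-41060 + (207 + 2*(-15))/(103 - 15)) = ((19374 + 14475) + 37672)*(-41060 + (207 - 30)/88) = (33849 + 37672)*(-41060 + (1/88)*177) = 71521*(-41060 + 177/88) = 71521*(-3613103/88) = -258412739663/88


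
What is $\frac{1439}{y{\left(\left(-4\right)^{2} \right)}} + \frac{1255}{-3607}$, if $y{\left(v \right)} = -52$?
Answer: $- \frac{5255733}{187564} \approx -28.021$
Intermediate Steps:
$\frac{1439}{y{\left(\left(-4\right)^{2} \right)}} + \frac{1255}{-3607} = \frac{1439}{-52} + \frac{1255}{-3607} = 1439 \left(- \frac{1}{52}\right) + 1255 \left(- \frac{1}{3607}\right) = - \frac{1439}{52} - \frac{1255}{3607} = - \frac{5255733}{187564}$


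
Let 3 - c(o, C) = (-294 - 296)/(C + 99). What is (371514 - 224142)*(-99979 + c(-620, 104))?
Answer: -2990846654136/203 ≈ -1.4733e+10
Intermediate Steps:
c(o, C) = 3 + 590/(99 + C) (c(o, C) = 3 - (-294 - 296)/(C + 99) = 3 - (-590)/(99 + C) = 3 + 590/(99 + C))
(371514 - 224142)*(-99979 + c(-620, 104)) = (371514 - 224142)*(-99979 + (887 + 3*104)/(99 + 104)) = 147372*(-99979 + (887 + 312)/203) = 147372*(-99979 + (1/203)*1199) = 147372*(-99979 + 1199/203) = 147372*(-20294538/203) = -2990846654136/203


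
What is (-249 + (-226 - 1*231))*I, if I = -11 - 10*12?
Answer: 92486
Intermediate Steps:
I = -131 (I = -11 - 120 = -131)
(-249 + (-226 - 1*231))*I = (-249 + (-226 - 1*231))*(-131) = (-249 + (-226 - 231))*(-131) = (-249 - 457)*(-131) = -706*(-131) = 92486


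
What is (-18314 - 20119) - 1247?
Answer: -39680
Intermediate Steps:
(-18314 - 20119) - 1247 = -38433 - 1247 = -39680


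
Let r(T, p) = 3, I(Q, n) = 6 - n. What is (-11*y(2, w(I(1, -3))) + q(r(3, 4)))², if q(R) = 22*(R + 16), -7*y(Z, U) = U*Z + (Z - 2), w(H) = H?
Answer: 9759376/49 ≈ 1.9917e+5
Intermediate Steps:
y(Z, U) = 2/7 - Z/7 - U*Z/7 (y(Z, U) = -(U*Z + (Z - 2))/7 = -(U*Z + (-2 + Z))/7 = -(-2 + Z + U*Z)/7 = 2/7 - Z/7 - U*Z/7)
q(R) = 352 + 22*R (q(R) = 22*(16 + R) = 352 + 22*R)
(-11*y(2, w(I(1, -3))) + q(r(3, 4)))² = (-11*(2/7 - ⅐*2 - ⅐*(6 - 1*(-3))*2) + (352 + 22*3))² = (-11*(2/7 - 2/7 - ⅐*(6 + 3)*2) + (352 + 66))² = (-11*(2/7 - 2/7 - ⅐*9*2) + 418)² = (-11*(2/7 - 2/7 - 18/7) + 418)² = (-11*(-18/7) + 418)² = (198/7 + 418)² = (3124/7)² = 9759376/49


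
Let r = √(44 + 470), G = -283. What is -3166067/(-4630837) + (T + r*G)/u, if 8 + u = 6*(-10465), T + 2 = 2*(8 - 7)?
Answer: 3166067/4630837 + 283*√514/62798 ≈ 0.78586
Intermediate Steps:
r = √514 ≈ 22.672
T = 0 (T = -2 + 2*(8 - 7) = -2 + 2*1 = -2 + 2 = 0)
u = -62798 (u = -8 + 6*(-10465) = -8 - 62790 = -62798)
-3166067/(-4630837) + (T + r*G)/u = -3166067/(-4630837) + (0 + √514*(-283))/(-62798) = -3166067*(-1/4630837) + (0 - 283*√514)*(-1/62798) = 3166067/4630837 - 283*√514*(-1/62798) = 3166067/4630837 + 283*√514/62798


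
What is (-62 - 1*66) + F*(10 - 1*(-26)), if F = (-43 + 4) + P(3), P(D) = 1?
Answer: -1496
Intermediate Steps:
F = -38 (F = (-43 + 4) + 1 = -39 + 1 = -38)
(-62 - 1*66) + F*(10 - 1*(-26)) = (-62 - 1*66) - 38*(10 - 1*(-26)) = (-62 - 66) - 38*(10 + 26) = -128 - 38*36 = -128 - 1368 = -1496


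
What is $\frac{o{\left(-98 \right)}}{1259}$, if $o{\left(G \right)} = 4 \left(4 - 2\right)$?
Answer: $\frac{8}{1259} \approx 0.0063543$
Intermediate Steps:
$o{\left(G \right)} = 8$ ($o{\left(G \right)} = 4 \cdot 2 = 8$)
$\frac{o{\left(-98 \right)}}{1259} = \frac{8}{1259}$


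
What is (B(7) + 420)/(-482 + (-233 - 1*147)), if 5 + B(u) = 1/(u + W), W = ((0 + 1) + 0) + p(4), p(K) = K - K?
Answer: -3321/6896 ≈ -0.48158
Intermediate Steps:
p(K) = 0
W = 1 (W = ((0 + 1) + 0) + 0 = (1 + 0) + 0 = 1 + 0 = 1)
B(u) = -5 + 1/(1 + u) (B(u) = -5 + 1/(u + 1) = -5 + 1/(1 + u))
(B(7) + 420)/(-482 + (-233 - 1*147)) = ((-4 - 5*7)/(1 + 7) + 420)/(-482 + (-233 - 1*147)) = ((-4 - 35)/8 + 420)/(-482 + (-233 - 147)) = ((⅛)*(-39) + 420)/(-482 - 380) = (-39/8 + 420)/(-862) = (3321/8)*(-1/862) = -3321/6896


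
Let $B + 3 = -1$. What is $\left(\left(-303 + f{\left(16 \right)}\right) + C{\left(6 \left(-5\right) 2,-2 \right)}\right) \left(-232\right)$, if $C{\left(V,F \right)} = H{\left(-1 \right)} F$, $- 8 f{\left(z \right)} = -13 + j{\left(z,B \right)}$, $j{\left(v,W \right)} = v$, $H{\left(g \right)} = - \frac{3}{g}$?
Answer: $71775$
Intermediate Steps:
$B = -4$ ($B = -3 - 1 = -4$)
$f{\left(z \right)} = \frac{13}{8} - \frac{z}{8}$ ($f{\left(z \right)} = - \frac{-13 + z}{8} = \frac{13}{8} - \frac{z}{8}$)
$C{\left(V,F \right)} = 3 F$ ($C{\left(V,F \right)} = - \frac{3}{-1} F = \left(-3\right) \left(-1\right) F = 3 F$)
$\left(\left(-303 + f{\left(16 \right)}\right) + C{\left(6 \left(-5\right) 2,-2 \right)}\right) \left(-232\right) = \left(\left(-303 + \left(\frac{13}{8} - 2\right)\right) + 3 \left(-2\right)\right) \left(-232\right) = \left(\left(-303 + \left(\frac{13}{8} - 2\right)\right) - 6\right) \left(-232\right) = \left(\left(-303 - \frac{3}{8}\right) - 6\right) \left(-232\right) = \left(- \frac{2427}{8} - 6\right) \left(-232\right) = \left(- \frac{2475}{8}\right) \left(-232\right) = 71775$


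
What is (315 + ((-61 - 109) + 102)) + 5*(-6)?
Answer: 217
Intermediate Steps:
(315 + ((-61 - 109) + 102)) + 5*(-6) = (315 + (-170 + 102)) - 30 = (315 - 68) - 30 = 247 - 30 = 217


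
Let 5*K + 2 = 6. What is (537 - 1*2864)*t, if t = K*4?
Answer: -37232/5 ≈ -7446.4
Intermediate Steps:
K = ⅘ (K = -⅖ + (⅕)*6 = -⅖ + 6/5 = ⅘ ≈ 0.80000)
t = 16/5 (t = (⅘)*4 = 16/5 ≈ 3.2000)
(537 - 1*2864)*t = (537 - 1*2864)*(16/5) = (537 - 2864)*(16/5) = -2327*16/5 = -37232/5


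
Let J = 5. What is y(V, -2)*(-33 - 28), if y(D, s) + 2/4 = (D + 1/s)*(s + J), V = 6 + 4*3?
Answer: -3172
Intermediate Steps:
V = 18 (V = 6 + 12 = 18)
y(D, s) = -1/2 + (5 + s)*(D + 1/s) (y(D, s) = -1/2 + (D + 1/s)*(s + 5) = -1/2 + (D + 1/s)*(5 + s) = -1/2 + (5 + s)*(D + 1/s))
y(V, -2)*(-33 - 28) = (1/2 + 5*18 + 5/(-2) + 18*(-2))*(-33 - 28) = (1/2 + 90 + 5*(-1/2) - 36)*(-61) = (1/2 + 90 - 5/2 - 36)*(-61) = 52*(-61) = -3172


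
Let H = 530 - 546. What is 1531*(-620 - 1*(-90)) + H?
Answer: -811446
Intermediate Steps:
H = -16
1531*(-620 - 1*(-90)) + H = 1531*(-620 - 1*(-90)) - 16 = 1531*(-620 + 90) - 16 = 1531*(-530) - 16 = -811430 - 16 = -811446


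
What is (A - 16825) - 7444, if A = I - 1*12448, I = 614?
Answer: -36103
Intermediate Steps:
A = -11834 (A = 614 - 1*12448 = 614 - 12448 = -11834)
(A - 16825) - 7444 = (-11834 - 16825) - 7444 = -28659 - 7444 = -36103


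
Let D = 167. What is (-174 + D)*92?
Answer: -644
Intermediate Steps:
(-174 + D)*92 = (-174 + 167)*92 = -7*92 = -644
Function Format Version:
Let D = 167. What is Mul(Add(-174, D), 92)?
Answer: -644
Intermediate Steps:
Mul(Add(-174, D), 92) = Mul(Add(-174, 167), 92) = Mul(-7, 92) = -644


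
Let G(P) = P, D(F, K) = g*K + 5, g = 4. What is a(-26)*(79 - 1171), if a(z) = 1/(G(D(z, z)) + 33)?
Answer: 182/11 ≈ 16.545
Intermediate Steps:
D(F, K) = 5 + 4*K (D(F, K) = 4*K + 5 = 5 + 4*K)
a(z) = 1/(38 + 4*z) (a(z) = 1/((5 + 4*z) + 33) = 1/(38 + 4*z))
a(-26)*(79 - 1171) = (1/(2*(19 + 2*(-26))))*(79 - 1171) = (1/(2*(19 - 52)))*(-1092) = ((1/2)/(-33))*(-1092) = ((1/2)*(-1/33))*(-1092) = -1/66*(-1092) = 182/11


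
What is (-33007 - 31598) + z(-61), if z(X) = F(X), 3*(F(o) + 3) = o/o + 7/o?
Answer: -3941070/61 ≈ -64608.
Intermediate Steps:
F(o) = -8/3 + 7/(3*o) (F(o) = -3 + (o/o + 7/o)/3 = -3 + (1 + 7/o)/3 = -3 + (1/3 + 7/(3*o)) = -8/3 + 7/(3*o))
z(X) = (7 - 8*X)/(3*X)
(-33007 - 31598) + z(-61) = (-33007 - 31598) + (1/3)*(7 - 8*(-61))/(-61) = -64605 + (1/3)*(-1/61)*(7 + 488) = -64605 + (1/3)*(-1/61)*495 = -64605 - 165/61 = -3941070/61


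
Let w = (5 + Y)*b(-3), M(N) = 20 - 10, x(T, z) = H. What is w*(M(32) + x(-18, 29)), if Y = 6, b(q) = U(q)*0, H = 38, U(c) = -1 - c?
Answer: 0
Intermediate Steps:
x(T, z) = 38
M(N) = 10
b(q) = 0 (b(q) = (-1 - q)*0 = 0)
w = 0 (w = (5 + 6)*0 = 11*0 = 0)
w*(M(32) + x(-18, 29)) = 0*(10 + 38) = 0*48 = 0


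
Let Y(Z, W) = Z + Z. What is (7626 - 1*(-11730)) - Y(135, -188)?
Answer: 19086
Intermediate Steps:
Y(Z, W) = 2*Z
(7626 - 1*(-11730)) - Y(135, -188) = (7626 - 1*(-11730)) - 2*135 = (7626 + 11730) - 1*270 = 19356 - 270 = 19086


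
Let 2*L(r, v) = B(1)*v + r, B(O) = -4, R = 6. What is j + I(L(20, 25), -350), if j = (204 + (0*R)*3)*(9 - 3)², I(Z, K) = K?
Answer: 6994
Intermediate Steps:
L(r, v) = r/2 - 2*v (L(r, v) = (-4*v + r)/2 = (r - 4*v)/2 = r/2 - 2*v)
j = 7344 (j = (204 + (0*6)*3)*(9 - 3)² = (204 + 0*3)*6² = (204 + 0)*36 = 204*36 = 7344)
j + I(L(20, 25), -350) = 7344 - 350 = 6994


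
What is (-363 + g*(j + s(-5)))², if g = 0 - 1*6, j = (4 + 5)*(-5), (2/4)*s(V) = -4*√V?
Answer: -2871 - 8928*I*√5 ≈ -2871.0 - 19964.0*I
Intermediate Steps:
s(V) = -8*√V (s(V) = 2*(-4*√V) = -8*√V)
j = -45 (j = 9*(-5) = -45)
g = -6 (g = 0 - 6 = -6)
(-363 + g*(j + s(-5)))² = (-363 - 6*(-45 - 8*I*√5))² = (-363 + (270 + 48*I*√5))² = (-93 + 48*I*√5)²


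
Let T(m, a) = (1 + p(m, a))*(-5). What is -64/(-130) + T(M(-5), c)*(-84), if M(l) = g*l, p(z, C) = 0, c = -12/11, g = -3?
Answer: 27332/65 ≈ 420.49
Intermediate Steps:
c = -12/11 (c = -12*1/11 = -12/11 ≈ -1.0909)
M(l) = -3*l
T(m, a) = -5 (T(m, a) = (1 + 0)*(-5) = 1*(-5) = -5)
-64/(-130) + T(M(-5), c)*(-84) = -64/(-130) - 5*(-84) = -64*(-1/130) + 420 = 32/65 + 420 = 27332/65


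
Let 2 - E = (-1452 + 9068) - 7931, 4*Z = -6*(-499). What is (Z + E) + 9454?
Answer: 21039/2 ≈ 10520.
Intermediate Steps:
Z = 1497/2 (Z = (-6*(-499))/4 = (1/4)*2994 = 1497/2 ≈ 748.50)
E = 317 (E = 2 - ((-1452 + 9068) - 7931) = 2 - (7616 - 7931) = 2 - 1*(-315) = 2 + 315 = 317)
(Z + E) + 9454 = (1497/2 + 317) + 9454 = 2131/2 + 9454 = 21039/2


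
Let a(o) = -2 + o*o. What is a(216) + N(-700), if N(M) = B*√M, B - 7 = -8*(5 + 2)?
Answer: 46654 - 490*I*√7 ≈ 46654.0 - 1296.4*I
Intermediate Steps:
B = -49 (B = 7 - 8*(5 + 2) = 7 - 8*7 = 7 - 56 = -49)
a(o) = -2 + o²
N(M) = -49*√M
a(216) + N(-700) = (-2 + 216²) - 490*I*√7 = (-2 + 46656) - 490*I*√7 = 46654 - 490*I*√7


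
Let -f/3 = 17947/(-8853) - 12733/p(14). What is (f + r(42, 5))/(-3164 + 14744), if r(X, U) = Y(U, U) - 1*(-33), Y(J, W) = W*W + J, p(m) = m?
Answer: 16511327/68345160 ≈ 0.24159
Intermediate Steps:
Y(J, W) = J + W² (Y(J, W) = W² + J = J + W²)
r(X, U) = 33 + U + U² (r(X, U) = (U + U²) - 1*(-33) = (U + U²) + 33 = 33 + U + U²)
f = 16139501/5902 (f = -3*(17947/(-8853) - 12733/14) = -3*(17947*(-1/8853) - 12733*1/14) = -3*(-17947/8853 - 1819/2) = -3*(-16139501/17706) = 16139501/5902 ≈ 2734.6)
(f + r(42, 5))/(-3164 + 14744) = (16139501/5902 + (33 + 5 + 5²))/(-3164 + 14744) = (16139501/5902 + (33 + 5 + 25))/11580 = (16139501/5902 + 63)*(1/11580) = (16511327/5902)*(1/11580) = 16511327/68345160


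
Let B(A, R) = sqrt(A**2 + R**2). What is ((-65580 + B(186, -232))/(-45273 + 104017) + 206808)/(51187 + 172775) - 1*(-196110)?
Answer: 215009867163471/1096368644 + sqrt(22105)/6578211864 ≈ 1.9611e+5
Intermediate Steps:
((-65580 + B(186, -232))/(-45273 + 104017) + 206808)/(51187 + 172775) - 1*(-196110) = ((-65580 + sqrt(186**2 + (-232)**2))/(-45273 + 104017) + 206808)/(51187 + 172775) - 1*(-196110) = ((-65580 + sqrt(34596 + 53824))/58744 + 206808)/223962 + 196110 = ((-65580 + sqrt(88420))*(1/58744) + 206808)*(1/223962) + 196110 = ((-65580 + 2*sqrt(22105))*(1/58744) + 206808)*(1/223962) + 196110 = ((-16395/14686 + sqrt(22105)/29372) + 206808)*(1/223962) + 196110 = (3037165893/14686 + sqrt(22105)/29372)*(1/223962) + 196110 = (1012388631/1096368644 + sqrt(22105)/6578211864) + 196110 = 215009867163471/1096368644 + sqrt(22105)/6578211864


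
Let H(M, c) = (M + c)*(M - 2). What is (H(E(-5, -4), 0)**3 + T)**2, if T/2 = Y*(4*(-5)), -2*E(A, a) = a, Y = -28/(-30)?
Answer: 12544/9 ≈ 1393.8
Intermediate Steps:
Y = 14/15 (Y = -28*(-1/30) = 14/15 ≈ 0.93333)
E(A, a) = -a/2
H(M, c) = (-2 + M)*(M + c) (H(M, c) = (M + c)*(-2 + M) = (-2 + M)*(M + c))
T = -112/3 (T = 2*(14*(4*(-5))/15) = 2*((14/15)*(-20)) = 2*(-56/3) = -112/3 ≈ -37.333)
(H(E(-5, -4), 0)**3 + T)**2 = (((-1/2*(-4))**2 - (-1)*(-4) - 2*0 - 1/2*(-4)*0)**3 - 112/3)**2 = ((2**2 - 2*2 + 0 + 2*0)**3 - 112/3)**2 = ((4 - 4 + 0 + 0)**3 - 112/3)**2 = (0**3 - 112/3)**2 = (0 - 112/3)**2 = (-112/3)**2 = 12544/9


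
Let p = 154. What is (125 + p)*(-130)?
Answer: -36270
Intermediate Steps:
(125 + p)*(-130) = (125 + 154)*(-130) = 279*(-130) = -36270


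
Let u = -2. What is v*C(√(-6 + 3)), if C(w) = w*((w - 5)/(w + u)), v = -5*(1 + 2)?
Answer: 15*(-3*I + 5*√3)/(√3 + 2*I) ≈ 19.286 - 48.25*I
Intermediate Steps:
v = -15 (v = -5*3 = -15)
C(w) = w*(-5 + w)/(-2 + w) (C(w) = w*((w - 5)/(w - 2)) = w*((-5 + w)/(-2 + w)) = w*(-5 + w)/(-2 + w))
v*C(√(-6 + 3)) = -15*√(-6 + 3)*(-5 + √(-6 + 3))/(-2 + √(-6 + 3)) = -15*√(-3)*(-5 + √(-3))/(-2 + √(-3)) = -15*I*√3*(-5 + I*√3)/(-2 + I*√3)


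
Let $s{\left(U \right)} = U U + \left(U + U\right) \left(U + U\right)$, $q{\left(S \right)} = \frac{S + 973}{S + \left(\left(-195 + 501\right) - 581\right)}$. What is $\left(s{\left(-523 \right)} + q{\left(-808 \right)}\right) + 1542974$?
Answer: $\frac{1050733404}{361} \approx 2.9106 \cdot 10^{6}$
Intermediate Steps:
$q{\left(S \right)} = \frac{973 + S}{-275 + S}$ ($q{\left(S \right)} = \frac{973 + S}{S + \left(306 - 581\right)} = \frac{973 + S}{S - 275} = \frac{973 + S}{-275 + S}$)
$s{\left(U \right)} = 5 U^{2}$ ($s{\left(U \right)} = U^{2} + 2 U 2 U = U^{2} + 4 U^{2} = 5 U^{2}$)
$\left(s{\left(-523 \right)} + q{\left(-808 \right)}\right) + 1542974 = \left(5 \left(-523\right)^{2} + \frac{973 - 808}{-275 - 808}\right) + 1542974 = \left(5 \cdot 273529 + \frac{1}{-1083} \cdot 165\right) + 1542974 = \left(1367645 - \frac{55}{361}\right) + 1542974 = \frac{493719790}{361} + 1542974 = \frac{1050733404}{361}$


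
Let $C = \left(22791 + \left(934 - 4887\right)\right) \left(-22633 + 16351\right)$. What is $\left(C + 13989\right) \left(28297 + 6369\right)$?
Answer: $-4101900451782$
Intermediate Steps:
$C = -118340316$ ($C = \left(22791 - 3953\right) \left(-6282\right) = 18838 \left(-6282\right) = -118340316$)
$\left(C + 13989\right) \left(28297 + 6369\right) = \left(-118340316 + 13989\right) \left(28297 + 6369\right) = \left(-118326327\right) 34666 = -4101900451782$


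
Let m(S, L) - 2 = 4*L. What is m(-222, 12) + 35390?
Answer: 35440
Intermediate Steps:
m(S, L) = 2 + 4*L
m(-222, 12) + 35390 = (2 + 4*12) + 35390 = (2 + 48) + 35390 = 50 + 35390 = 35440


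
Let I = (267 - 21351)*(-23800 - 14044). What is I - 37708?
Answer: 797865188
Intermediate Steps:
I = 797902896 (I = -21084*(-37844) = 797902896)
I - 37708 = 797902896 - 37708 = 797865188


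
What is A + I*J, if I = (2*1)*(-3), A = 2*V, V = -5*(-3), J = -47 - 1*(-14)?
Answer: 228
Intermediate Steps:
J = -33 (J = -47 + 14 = -33)
V = 15
A = 30 (A = 2*15 = 30)
I = -6 (I = 2*(-3) = -6)
A + I*J = 30 - 6*(-33) = 30 + 198 = 228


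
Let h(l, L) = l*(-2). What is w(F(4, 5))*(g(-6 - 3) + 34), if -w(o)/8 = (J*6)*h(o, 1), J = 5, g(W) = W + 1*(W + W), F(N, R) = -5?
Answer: -16800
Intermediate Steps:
h(l, L) = -2*l
g(W) = 3*W (g(W) = W + 1*(2*W) = W + 2*W = 3*W)
w(o) = 480*o (w(o) = -8*5*6*(-2*o) = -240*(-2*o) = -(-480)*o = 480*o)
w(F(4, 5))*(g(-6 - 3) + 34) = (480*(-5))*(3*(-6 - 3) + 34) = -2400*(3*(-9) + 34) = -2400*(-27 + 34) = -2400*7 = -16800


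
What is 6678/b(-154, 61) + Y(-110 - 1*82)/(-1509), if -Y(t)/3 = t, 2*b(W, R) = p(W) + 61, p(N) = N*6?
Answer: -6883764/434089 ≈ -15.858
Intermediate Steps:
p(N) = 6*N
b(W, R) = 61/2 + 3*W (b(W, R) = (6*W + 61)/2 = (61 + 6*W)/2 = 61/2 + 3*W)
Y(t) = -3*t
6678/b(-154, 61) + Y(-110 - 1*82)/(-1509) = 6678/(61/2 + 3*(-154)) - 3*(-110 - 1*82)/(-1509) = 6678/(61/2 - 462) - 3*(-110 - 82)*(-1/1509) = 6678/(-863/2) - 3*(-192)*(-1/1509) = 6678*(-2/863) + 576*(-1/1509) = -13356/863 - 192/503 = -6883764/434089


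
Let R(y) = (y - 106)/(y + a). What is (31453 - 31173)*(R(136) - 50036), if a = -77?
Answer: -826586320/59 ≈ -1.4010e+7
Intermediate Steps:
R(y) = (-106 + y)/(-77 + y) (R(y) = (y - 106)/(y - 77) = (-106 + y)/(-77 + y))
(31453 - 31173)*(R(136) - 50036) = (31453 - 31173)*((-106 + 136)/(-77 + 136) - 50036) = 280*(30/59 - 50036) = 280*(-2952094/59) = -826586320/59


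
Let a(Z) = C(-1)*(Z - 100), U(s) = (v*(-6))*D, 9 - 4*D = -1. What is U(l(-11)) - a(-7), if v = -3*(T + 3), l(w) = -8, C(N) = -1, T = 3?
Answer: 163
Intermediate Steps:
D = 5/2 (D = 9/4 - ¼*(-1) = 9/4 + ¼ = 5/2 ≈ 2.5000)
v = -18 (v = -3*(3 + 3) = -3*6 = -18)
U(s) = 270 (U(s) = -18*(-6)*(5/2) = 108*(5/2) = 270)
a(Z) = 100 - Z (a(Z) = -(Z - 100) = -(-100 + Z) = 100 - Z)
U(l(-11)) - a(-7) = 270 - (100 - 1*(-7)) = 270 - (100 + 7) = 270 - 1*107 = 270 - 107 = 163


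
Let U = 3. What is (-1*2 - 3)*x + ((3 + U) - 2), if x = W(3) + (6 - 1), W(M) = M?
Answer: -36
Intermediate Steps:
x = 8 (x = 3 + (6 - 1) = 3 + 5 = 8)
(-1*2 - 3)*x + ((3 + U) - 2) = (-1*2 - 3)*8 + ((3 + 3) - 2) = (-2 - 3)*8 + (6 - 2) = -5*8 + 4 = -40 + 4 = -36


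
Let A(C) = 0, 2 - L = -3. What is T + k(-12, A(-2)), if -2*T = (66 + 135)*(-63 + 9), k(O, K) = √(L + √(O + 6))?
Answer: 5427 + √(5 + I*√6) ≈ 5429.3 + 0.53281*I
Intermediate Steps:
L = 5 (L = 2 - 1*(-3) = 2 + 3 = 5)
k(O, K) = √(5 + √(6 + O)) (k(O, K) = √(5 + √(O + 6)) = √(5 + √(6 + O)))
T = 5427 (T = -(66 + 135)*(-63 + 9)/2 = -201*(-54)/2 = -½*(-10854) = 5427)
T + k(-12, A(-2)) = 5427 + √(5 + √(6 - 12)) = 5427 + √(5 + √(-6)) = 5427 + √(5 + I*√6)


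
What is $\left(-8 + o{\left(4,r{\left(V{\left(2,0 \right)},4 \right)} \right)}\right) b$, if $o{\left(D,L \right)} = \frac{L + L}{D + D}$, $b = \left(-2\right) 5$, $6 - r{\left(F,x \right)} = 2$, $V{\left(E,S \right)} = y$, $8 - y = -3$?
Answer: $70$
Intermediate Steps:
$y = 11$ ($y = 8 - -3 = 8 + 3 = 11$)
$V{\left(E,S \right)} = 11$
$r{\left(F,x \right)} = 4$ ($r{\left(F,x \right)} = 6 - 2 = 4$)
$b = -10$
$o{\left(D,L \right)} = \frac{L}{D}$ ($o{\left(D,L \right)} = \frac{2 L}{2 D} = 2 L \frac{1}{2 D} = \frac{L}{D}$)
$\left(-8 + o{\left(4,r{\left(V{\left(2,0 \right)},4 \right)} \right)}\right) b = \left(-8 + \frac{4}{4}\right) \left(-10\right) = \left(-8 + 4 \cdot \frac{1}{4}\right) \left(-10\right) = \left(-8 + 1\right) \left(-10\right) = \left(-7\right) \left(-10\right) = 70$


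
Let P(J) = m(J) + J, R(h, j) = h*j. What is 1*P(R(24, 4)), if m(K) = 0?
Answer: 96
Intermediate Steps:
P(J) = J (P(J) = 0 + J = J)
1*P(R(24, 4)) = 1*(24*4) = 1*96 = 96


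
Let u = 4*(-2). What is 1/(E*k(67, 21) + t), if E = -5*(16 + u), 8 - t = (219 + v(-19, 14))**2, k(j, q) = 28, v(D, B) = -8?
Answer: -1/45633 ≈ -2.1914e-5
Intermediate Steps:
u = -8
t = -44513 (t = 8 - (219 - 8)**2 = 8 - 1*211**2 = 8 - 1*44521 = 8 - 44521 = -44513)
E = -40 (E = -5*(16 - 8) = -5*8 = -40)
1/(E*k(67, 21) + t) = 1/(-40*28 - 44513) = 1/(-1120 - 44513) = 1/(-45633) = -1/45633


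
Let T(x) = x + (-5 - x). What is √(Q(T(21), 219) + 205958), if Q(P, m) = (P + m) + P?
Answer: √206167 ≈ 454.06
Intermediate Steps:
T(x) = -5
Q(P, m) = m + 2*P
√(Q(T(21), 219) + 205958) = √((219 + 2*(-5)) + 205958) = √((219 - 10) + 205958) = √(209 + 205958) = √206167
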